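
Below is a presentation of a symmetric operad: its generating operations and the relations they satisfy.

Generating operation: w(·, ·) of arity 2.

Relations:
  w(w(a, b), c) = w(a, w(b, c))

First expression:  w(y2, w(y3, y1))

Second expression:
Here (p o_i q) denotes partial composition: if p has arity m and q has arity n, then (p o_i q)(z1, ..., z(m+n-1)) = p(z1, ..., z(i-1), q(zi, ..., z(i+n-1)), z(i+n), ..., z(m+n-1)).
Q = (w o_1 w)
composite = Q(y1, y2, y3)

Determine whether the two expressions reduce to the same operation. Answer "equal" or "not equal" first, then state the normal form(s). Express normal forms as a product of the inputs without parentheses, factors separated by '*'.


The first composite normalizes to y2 * y3 * y1
The second composite normalizes to y1 * y2 * y3
The forms do not match — not equal.

not equal — first y2 * y3 * y1, second y1 * y2 * y3


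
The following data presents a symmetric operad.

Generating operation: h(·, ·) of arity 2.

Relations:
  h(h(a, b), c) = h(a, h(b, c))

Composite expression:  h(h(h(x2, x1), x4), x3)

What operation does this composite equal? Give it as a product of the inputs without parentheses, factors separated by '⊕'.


x2 ⊕ x1 ⊕ x4 ⊕ x3

Associativity of h dissolves the nesting; only the x-input order survives.
h(x2, x1) linearizes to x2 ⊕ x1
h(h(x2, x1), x4) linearizes to x2 ⊕ x1 ⊕ x4
h(h(h(x2, x1), x4), x3) linearizes to x2 ⊕ x1 ⊕ x4 ⊕ x3


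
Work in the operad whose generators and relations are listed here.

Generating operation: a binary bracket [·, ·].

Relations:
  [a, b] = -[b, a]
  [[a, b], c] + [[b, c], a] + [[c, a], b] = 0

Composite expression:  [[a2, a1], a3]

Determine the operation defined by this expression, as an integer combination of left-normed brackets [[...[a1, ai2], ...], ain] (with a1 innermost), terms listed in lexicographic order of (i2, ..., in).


Expand each bracket as ab - ba; the a1-initial words give the coefficients.
Composite bracket: [[a2, a1], a3]
Full expansion: 4 signed words from ab - ba (2^2 = 4).
Keep just the words that open with a1:
  sign of a1a2a3 is -1, so it contributes -[[a1, a2], a3]

-[[a1, a2], a3]


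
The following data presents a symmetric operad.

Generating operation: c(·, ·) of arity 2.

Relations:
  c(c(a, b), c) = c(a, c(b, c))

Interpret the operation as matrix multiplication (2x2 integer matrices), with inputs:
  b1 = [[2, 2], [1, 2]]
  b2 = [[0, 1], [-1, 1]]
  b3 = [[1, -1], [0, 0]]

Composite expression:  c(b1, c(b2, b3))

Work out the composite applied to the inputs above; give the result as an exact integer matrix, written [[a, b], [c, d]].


[[-2, 2], [-2, 2]]

c(b2, b3) = [[0, 0], [-1, 1]]
c(b1, c(b2, b3)) = [[-2, 2], [-2, 2]]


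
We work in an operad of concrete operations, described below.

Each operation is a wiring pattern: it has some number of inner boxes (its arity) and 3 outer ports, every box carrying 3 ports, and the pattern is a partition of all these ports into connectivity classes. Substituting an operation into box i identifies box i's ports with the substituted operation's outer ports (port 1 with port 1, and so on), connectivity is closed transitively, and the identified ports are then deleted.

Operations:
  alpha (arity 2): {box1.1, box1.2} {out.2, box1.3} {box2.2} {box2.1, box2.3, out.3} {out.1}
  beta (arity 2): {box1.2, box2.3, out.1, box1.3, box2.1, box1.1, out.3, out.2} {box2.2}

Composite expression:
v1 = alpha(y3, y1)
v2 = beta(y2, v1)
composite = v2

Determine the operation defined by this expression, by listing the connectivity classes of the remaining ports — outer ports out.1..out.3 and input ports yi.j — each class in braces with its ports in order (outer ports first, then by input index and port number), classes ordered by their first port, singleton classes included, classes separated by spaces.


Substituting into beta glues patterns; closure does the rest.
stage alpha: inputs (y3, y1), connectivity {out.1} {out.2, y3.3} {out.3, y1.1, y1.3} {y1.2} {y3.1, y3.2}, out.j its boundary
stage beta: inputs (y2, y3, y1), connectivity {out.1, out.2, out.3, y1.1, y1.3, y2.1, y2.2, y2.3} {y1.2} {y3.1, y3.2} {y3.3}, out.j its boundary

{out.1, out.2, out.3, y1.1, y1.3, y2.1, y2.2, y2.3} {y1.2} {y3.1, y3.2} {y3.3}


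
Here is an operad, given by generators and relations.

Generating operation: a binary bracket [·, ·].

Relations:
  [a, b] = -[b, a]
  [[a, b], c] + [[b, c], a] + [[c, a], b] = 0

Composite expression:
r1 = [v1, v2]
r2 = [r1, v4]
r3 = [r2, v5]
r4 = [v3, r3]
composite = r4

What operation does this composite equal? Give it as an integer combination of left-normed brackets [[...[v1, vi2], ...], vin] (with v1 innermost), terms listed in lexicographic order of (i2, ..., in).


Expand each bracket as ab - ba; the v1-initial words give the coefficients.
Composite bracket: [v3, [[[v1, v2], v4], v5]]
Each bracket splits as ab - ba, giving 16 signed words (2^4 = 16).
Collect the words opening with v1:
  sign of v1v2v4v5v3 is -1, so it contributes -[[[[v1, v2], v4], v5], v3]

-[[[[v1, v2], v4], v5], v3]


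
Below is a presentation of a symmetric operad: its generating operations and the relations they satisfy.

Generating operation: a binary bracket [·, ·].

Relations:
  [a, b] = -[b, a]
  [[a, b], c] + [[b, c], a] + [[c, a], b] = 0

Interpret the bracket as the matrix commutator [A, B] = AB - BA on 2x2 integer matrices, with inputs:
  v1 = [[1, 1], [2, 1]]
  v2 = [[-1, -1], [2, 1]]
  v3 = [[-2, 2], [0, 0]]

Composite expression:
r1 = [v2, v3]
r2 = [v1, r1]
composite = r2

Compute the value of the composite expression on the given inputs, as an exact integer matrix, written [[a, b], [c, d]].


[[8, 8], [-16, -8]]

[v2, v3] = [[-4, -6], [-4, 4]]
[v1, [v2, v3]] = [[8, 8], [-16, -8]]


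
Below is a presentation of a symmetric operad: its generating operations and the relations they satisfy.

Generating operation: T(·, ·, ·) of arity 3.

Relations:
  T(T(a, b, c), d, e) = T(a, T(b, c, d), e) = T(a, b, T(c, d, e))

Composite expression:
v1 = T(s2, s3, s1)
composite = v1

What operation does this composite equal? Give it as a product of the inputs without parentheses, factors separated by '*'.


s2 * s3 * s1


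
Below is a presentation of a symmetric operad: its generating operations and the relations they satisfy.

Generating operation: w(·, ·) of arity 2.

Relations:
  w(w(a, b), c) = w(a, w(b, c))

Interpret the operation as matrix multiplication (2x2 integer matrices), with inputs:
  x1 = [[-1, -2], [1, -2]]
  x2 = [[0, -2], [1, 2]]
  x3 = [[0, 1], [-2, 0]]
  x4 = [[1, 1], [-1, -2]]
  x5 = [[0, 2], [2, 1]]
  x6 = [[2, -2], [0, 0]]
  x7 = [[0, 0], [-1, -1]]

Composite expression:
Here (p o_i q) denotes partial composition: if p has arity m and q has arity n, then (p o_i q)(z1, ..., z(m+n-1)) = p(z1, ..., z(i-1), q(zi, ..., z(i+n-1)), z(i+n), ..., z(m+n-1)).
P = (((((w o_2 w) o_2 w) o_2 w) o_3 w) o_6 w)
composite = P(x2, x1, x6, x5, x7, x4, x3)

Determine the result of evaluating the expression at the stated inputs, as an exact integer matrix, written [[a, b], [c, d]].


w(x6, x5) = [[-4, 2], [0, 0]]
w(x1, w(x6, x5)) = [[4, -2], [-4, 2]]
w(w(x1, w(x6, x5)), x7) = [[2, 2], [-2, -2]]
w(x4, x3) = [[-2, 1], [4, -1]]
w(w(w(x1, w(x6, x5)), x7), w(x4, x3)) = [[4, 0], [-4, 0]]
w(x2, w(w(w(x1, w(x6, x5)), x7), w(x4, x3))) = [[8, 0], [-4, 0]]

[[8, 0], [-4, 0]]


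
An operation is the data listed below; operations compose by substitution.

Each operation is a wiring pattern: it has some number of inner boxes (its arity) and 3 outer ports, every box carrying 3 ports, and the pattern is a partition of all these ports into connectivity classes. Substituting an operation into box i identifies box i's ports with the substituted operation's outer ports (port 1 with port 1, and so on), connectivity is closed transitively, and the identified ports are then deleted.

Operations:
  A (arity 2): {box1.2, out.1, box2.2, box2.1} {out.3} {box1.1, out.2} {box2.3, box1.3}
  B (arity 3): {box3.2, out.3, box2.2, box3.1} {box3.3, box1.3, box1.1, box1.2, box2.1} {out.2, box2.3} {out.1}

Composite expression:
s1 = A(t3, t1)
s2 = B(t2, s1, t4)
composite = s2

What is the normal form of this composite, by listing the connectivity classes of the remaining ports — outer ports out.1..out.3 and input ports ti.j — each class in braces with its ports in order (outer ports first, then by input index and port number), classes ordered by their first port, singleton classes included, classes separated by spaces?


{out.1} {out.2} {out.3, t3.1, t4.1, t4.2} {t1.1, t1.2, t2.1, t2.2, t2.3, t3.2, t4.3} {t1.3, t3.3}

Connectivity passes through glued B-boundaries; trace each wire chain.
the subtree at A composes to {out.1, t1.1, t1.2, t3.2} {out.2, t3.1} {out.3} {t1.3, t3.3} on (t3, t1); out.j = own outer ports
the subtree at B composes to {out.1} {out.2} {out.3, t3.1, t4.1, t4.2} {t1.1, t1.2, t2.1, t2.2, t2.3, t3.2, t4.3} {t1.3, t3.3} on (t2, t3, t1, t4); out.j = own outer ports


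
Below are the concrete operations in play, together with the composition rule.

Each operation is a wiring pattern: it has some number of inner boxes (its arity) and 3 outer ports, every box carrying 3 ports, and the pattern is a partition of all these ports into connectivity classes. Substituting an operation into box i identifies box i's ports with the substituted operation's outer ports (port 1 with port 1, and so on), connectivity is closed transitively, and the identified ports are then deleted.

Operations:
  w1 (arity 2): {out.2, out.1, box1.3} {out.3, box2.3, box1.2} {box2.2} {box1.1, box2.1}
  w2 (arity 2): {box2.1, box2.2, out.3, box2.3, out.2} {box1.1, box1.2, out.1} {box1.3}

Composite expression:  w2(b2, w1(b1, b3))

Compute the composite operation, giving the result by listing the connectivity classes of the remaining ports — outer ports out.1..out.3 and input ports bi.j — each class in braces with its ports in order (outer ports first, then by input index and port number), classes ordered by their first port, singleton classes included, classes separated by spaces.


Substituting into w2 glues patterns; closure does the rest.
through w1, on inputs (b1, b3): {out.1, out.2, b1.3} {out.3, b1.2, b3.3} {b1.1, b3.1} {b3.2} (out.j = stage outer ports)
through w2, on inputs (b2, b1, b3): {out.1, b2.1, b2.2} {out.2, out.3, b1.2, b1.3, b3.3} {b1.1, b3.1} {b2.3} {b3.2} (out.j = stage outer ports)

{out.1, b2.1, b2.2} {out.2, out.3, b1.2, b1.3, b3.3} {b1.1, b3.1} {b2.3} {b3.2}


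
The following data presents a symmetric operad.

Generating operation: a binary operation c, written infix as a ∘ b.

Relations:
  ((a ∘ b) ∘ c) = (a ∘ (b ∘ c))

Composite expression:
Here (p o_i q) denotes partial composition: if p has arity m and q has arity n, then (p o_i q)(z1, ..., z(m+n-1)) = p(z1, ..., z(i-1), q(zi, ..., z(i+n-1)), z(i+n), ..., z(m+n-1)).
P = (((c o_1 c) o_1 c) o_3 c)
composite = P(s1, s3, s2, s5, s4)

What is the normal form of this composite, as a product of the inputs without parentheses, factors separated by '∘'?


s1 ∘ s3 ∘ s2 ∘ s5 ∘ s4

Associativity of c dissolves the nesting; only the s-input order survives.
(s1 ∘ s3) spells out as s1 ∘ s3
(s2 ∘ s5) spells out as s2 ∘ s5
((s1 ∘ s3) ∘ (s2 ∘ s5)) spells out as s1 ∘ s3 ∘ s2 ∘ s5
(((s1 ∘ s3) ∘ (s2 ∘ s5)) ∘ s4) spells out as s1 ∘ s3 ∘ s2 ∘ s5 ∘ s4


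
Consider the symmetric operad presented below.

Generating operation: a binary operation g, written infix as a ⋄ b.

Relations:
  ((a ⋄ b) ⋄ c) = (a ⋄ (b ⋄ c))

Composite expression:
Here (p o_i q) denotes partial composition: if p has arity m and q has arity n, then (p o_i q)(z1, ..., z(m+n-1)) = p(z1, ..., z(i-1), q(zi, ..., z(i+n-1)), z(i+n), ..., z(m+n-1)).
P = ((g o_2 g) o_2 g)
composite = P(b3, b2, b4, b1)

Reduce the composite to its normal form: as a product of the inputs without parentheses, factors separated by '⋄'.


Under associativity of g, the answer is the b's in reading order.
(b2 ⋄ b4) unparenthesizes to b2 ⋄ b4
((b2 ⋄ b4) ⋄ b1) unparenthesizes to b2 ⋄ b4 ⋄ b1
(b3 ⋄ ((b2 ⋄ b4) ⋄ b1)) unparenthesizes to b3 ⋄ b2 ⋄ b4 ⋄ b1

b3 ⋄ b2 ⋄ b4 ⋄ b1


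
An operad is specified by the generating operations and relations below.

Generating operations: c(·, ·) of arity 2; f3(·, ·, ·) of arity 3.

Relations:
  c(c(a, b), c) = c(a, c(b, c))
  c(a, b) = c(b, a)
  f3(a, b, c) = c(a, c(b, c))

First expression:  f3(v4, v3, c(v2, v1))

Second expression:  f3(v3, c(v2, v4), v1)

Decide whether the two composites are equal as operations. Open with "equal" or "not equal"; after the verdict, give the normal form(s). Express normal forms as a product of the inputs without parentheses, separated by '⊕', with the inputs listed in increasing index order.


equal; the common form is v1 ⊕ v2 ⊕ v3 ⊕ v4

The first composite normalizes to v1 ⊕ v2 ⊕ v3 ⊕ v4
The second composite normalizes to v1 ⊕ v2 ⊕ v3 ⊕ v4
One common form — equal.


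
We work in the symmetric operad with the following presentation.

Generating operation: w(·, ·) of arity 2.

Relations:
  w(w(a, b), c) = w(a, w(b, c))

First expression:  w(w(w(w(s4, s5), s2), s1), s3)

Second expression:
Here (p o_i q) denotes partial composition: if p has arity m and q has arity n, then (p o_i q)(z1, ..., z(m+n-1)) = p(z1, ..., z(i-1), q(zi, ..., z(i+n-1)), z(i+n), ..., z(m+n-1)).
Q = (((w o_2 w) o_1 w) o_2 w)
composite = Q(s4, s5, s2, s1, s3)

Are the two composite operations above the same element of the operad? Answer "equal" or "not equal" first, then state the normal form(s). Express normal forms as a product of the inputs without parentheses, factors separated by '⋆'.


The first expression reduces to s4 ⋆ s5 ⋆ s2 ⋆ s1 ⋆ s3
The second expression reduces to s4 ⋆ s5 ⋆ s2 ⋆ s1 ⋆ s3
One common form — equal.

equal; the common form is s4 ⋆ s5 ⋆ s2 ⋆ s1 ⋆ s3


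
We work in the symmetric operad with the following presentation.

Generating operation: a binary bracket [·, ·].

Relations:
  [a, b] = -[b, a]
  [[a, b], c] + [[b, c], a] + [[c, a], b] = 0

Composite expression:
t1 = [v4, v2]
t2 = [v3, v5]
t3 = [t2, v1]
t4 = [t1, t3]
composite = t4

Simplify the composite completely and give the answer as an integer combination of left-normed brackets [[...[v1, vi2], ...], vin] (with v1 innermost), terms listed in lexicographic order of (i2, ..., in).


Expand each bracket as ab - ba; the v1-initial words give the coefficients.
Composite bracket: [[v4, v2], [[v3, v5], v1]]
Full expansion: 16 signed words from ab - ba (2^4 = 16).
Coefficients come from the v1-initial words:
  the word v1v3v5v2v4 carries sign -1 and contributes -[[[[v1, v3], v5], v2], v4]
  the word v1v3v5v4v2 carries sign +1 and contributes +[[[[v1, v3], v5], v4], v2]
  the word v1v5v3v2v4 carries sign +1 and contributes +[[[[v1, v5], v3], v2], v4]
  the word v1v5v3v4v2 carries sign -1 and contributes -[[[[v1, v5], v3], v4], v2]

-[[[[v1, v3], v5], v2], v4] + [[[[v1, v3], v5], v4], v2] + [[[[v1, v5], v3], v2], v4] - [[[[v1, v5], v3], v4], v2]


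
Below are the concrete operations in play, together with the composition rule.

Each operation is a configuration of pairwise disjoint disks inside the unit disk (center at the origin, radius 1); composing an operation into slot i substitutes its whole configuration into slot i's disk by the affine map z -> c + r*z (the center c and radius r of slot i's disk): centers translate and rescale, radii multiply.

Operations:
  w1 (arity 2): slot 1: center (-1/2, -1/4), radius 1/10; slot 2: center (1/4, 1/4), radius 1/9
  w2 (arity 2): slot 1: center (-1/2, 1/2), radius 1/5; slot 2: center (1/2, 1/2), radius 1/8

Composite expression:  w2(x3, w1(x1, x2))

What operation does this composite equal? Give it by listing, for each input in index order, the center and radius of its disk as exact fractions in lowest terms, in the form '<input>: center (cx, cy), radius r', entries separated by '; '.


Each x-disk chains the slot maps above it in w2; radii multiply.
input x3: composing its 1 substitution step yields center (-1/2, 1/2), radius 1/5
input x1: composing its 2 substitution steps yields center (7/16, 15/32), radius 1/80
input x2: composing its 2 substitution steps yields center (17/32, 17/32), radius 1/72

x1: center (7/16, 15/32), radius 1/80; x2: center (17/32, 17/32), radius 1/72; x3: center (-1/2, 1/2), radius 1/5


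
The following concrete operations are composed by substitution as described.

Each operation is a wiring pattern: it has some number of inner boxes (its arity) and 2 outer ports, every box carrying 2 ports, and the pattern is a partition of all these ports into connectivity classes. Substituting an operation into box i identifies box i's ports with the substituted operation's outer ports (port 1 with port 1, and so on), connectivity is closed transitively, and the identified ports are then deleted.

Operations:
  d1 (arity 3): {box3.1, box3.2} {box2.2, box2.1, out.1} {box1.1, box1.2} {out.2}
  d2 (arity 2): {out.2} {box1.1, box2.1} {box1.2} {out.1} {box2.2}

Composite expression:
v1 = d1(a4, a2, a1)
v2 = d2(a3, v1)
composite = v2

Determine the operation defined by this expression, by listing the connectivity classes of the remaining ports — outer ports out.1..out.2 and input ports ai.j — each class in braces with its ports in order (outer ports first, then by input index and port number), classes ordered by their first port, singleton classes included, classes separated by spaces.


{out.1} {out.2} {a1.1, a1.2} {a2.1, a2.2, a3.1} {a3.2} {a4.1, a4.2}

Substituting into d2 glues patterns; closure does the rest.
d1 over (a4, a2, a1) gives {out.1, a2.1, a2.2} {out.2} {a1.1, a1.2} {a4.1, a4.2}, out.j being that stage's outer ports
d2 over (a3, a4, a2, a1) gives {out.1} {out.2} {a1.1, a1.2} {a2.1, a2.2, a3.1} {a3.2} {a4.1, a4.2}, out.j being that stage's outer ports


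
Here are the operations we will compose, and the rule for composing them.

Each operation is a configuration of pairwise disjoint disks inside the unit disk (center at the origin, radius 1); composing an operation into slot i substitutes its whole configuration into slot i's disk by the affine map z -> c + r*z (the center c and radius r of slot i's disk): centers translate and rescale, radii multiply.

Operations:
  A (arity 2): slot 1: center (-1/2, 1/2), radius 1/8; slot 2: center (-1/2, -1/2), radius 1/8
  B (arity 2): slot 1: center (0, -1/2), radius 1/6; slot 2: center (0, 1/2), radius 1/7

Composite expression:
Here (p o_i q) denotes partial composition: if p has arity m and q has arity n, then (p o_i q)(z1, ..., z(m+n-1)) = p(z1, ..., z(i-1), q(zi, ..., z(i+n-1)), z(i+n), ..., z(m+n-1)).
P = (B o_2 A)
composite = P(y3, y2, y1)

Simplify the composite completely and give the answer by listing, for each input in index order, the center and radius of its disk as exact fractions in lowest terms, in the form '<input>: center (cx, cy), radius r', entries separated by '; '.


y1: center (-1/14, 3/7), radius 1/56; y2: center (-1/14, 4/7), radius 1/56; y3: center (0, -1/2), radius 1/6

Below B, radii multiply path by path; the y-disk centers shift.
y3: after 1 affine step, its disk has center (0, -1/2), radius 1/6
y2: after 2 affine steps, its disk has center (-1/14, 4/7), radius 1/56
y1: after 2 affine steps, its disk has center (-1/14, 3/7), radius 1/56


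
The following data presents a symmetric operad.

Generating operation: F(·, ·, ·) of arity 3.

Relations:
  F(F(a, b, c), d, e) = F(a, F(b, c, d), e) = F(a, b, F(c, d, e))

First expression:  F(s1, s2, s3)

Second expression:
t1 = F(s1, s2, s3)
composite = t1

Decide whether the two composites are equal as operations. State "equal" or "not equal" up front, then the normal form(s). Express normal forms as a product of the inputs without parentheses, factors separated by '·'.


equal — both sides give s1 · s2 · s3

Normal form of the first expression: s1 · s2 · s3
Normal form of the second expression: s1 · s2 · s3
The forms coincide; equal.


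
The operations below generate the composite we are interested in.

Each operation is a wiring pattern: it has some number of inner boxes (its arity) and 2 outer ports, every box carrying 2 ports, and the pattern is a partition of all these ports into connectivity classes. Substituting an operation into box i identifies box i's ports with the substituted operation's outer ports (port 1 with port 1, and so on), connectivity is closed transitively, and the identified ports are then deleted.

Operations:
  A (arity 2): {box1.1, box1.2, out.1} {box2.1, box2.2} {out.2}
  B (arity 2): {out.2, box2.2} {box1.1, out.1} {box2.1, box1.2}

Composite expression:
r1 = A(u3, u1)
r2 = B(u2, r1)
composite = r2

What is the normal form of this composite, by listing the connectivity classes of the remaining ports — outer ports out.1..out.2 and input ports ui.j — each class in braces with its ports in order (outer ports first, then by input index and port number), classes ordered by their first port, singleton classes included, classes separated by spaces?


{out.1, u2.1} {out.2} {u1.1, u1.2} {u2.2, u3.1, u3.2}


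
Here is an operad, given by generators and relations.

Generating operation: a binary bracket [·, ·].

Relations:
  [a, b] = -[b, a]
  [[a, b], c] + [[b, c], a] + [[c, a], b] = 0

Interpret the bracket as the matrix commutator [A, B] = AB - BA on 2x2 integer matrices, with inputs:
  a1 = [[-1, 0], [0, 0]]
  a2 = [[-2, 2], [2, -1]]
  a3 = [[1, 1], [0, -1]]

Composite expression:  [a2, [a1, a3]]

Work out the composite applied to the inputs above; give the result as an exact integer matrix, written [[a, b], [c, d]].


[[2, 1], [0, -2]]

[a1, a3] = [[0, -1], [0, 0]]
[a2, [a1, a3]] = [[2, 1], [0, -2]]


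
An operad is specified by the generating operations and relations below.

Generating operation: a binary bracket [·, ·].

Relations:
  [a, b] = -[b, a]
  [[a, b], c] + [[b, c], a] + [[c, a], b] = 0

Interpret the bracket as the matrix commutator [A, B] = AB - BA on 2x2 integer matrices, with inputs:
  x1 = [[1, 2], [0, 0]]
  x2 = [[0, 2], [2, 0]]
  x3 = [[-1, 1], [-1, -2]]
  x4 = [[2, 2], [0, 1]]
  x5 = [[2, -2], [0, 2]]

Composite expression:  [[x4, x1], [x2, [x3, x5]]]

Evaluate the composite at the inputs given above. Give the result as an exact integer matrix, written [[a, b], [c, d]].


[[0, 0], [0, 0]]


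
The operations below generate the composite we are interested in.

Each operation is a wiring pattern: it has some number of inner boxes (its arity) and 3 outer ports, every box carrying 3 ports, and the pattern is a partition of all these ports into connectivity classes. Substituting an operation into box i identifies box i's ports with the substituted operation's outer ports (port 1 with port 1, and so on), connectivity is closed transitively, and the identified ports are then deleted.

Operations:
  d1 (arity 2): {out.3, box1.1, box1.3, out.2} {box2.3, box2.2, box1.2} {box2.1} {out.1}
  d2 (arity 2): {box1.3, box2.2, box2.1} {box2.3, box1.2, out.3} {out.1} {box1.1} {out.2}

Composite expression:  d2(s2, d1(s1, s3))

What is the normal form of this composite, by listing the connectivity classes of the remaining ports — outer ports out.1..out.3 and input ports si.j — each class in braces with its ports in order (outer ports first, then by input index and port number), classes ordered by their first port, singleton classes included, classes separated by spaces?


Reachability decides: close wires over d2-identified ports.
the subtree at d1 composes to {out.1} {out.2, out.3, s1.1, s1.3} {s1.2, s3.2, s3.3} {s3.1} on (s1, s3); out.j = own outer ports
the subtree at d2 composes to {out.1} {out.2} {out.3, s1.1, s1.3, s2.2, s2.3} {s1.2, s3.2, s3.3} {s2.1} {s3.1} on (s2, s1, s3); out.j = own outer ports

{out.1} {out.2} {out.3, s1.1, s1.3, s2.2, s2.3} {s1.2, s3.2, s3.3} {s2.1} {s3.1}


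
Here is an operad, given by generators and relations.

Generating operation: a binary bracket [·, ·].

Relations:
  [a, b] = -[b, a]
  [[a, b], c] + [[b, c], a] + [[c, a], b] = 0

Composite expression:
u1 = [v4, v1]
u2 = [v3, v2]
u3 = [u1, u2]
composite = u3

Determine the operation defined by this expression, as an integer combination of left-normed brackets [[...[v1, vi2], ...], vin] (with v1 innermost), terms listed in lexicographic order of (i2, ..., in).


Antisymmetry and Jacobi reduce to v1-anchored left-normed brackets.
Composite bracket: [[v4, v1], [v3, v2]]
The bracket unfolds into 8 signed words via [a, b] = ab - ba (2^3 = 8).
Keep just the words that open with v1:
  from v1v4v2v3, sign +1: term +[[[v1, v4], v2], v3]
  from v1v4v3v2, sign -1: term -[[[v1, v4], v3], v2]

[[[v1, v4], v2], v3] - [[[v1, v4], v3], v2]


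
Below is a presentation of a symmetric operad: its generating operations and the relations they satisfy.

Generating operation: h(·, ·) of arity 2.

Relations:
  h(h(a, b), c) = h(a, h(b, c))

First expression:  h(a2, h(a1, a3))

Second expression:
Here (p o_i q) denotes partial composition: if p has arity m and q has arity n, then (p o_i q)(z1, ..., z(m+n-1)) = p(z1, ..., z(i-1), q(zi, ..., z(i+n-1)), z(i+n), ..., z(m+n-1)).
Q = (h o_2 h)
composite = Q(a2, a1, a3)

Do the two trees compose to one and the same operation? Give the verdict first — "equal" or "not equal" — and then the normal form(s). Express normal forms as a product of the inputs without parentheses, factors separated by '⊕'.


The first expression, normalized: a2 ⊕ a1 ⊕ a3
The second expression, normalized: a2 ⊕ a1 ⊕ a3
One common form — equal.

equal — both sides give a2 ⊕ a1 ⊕ a3


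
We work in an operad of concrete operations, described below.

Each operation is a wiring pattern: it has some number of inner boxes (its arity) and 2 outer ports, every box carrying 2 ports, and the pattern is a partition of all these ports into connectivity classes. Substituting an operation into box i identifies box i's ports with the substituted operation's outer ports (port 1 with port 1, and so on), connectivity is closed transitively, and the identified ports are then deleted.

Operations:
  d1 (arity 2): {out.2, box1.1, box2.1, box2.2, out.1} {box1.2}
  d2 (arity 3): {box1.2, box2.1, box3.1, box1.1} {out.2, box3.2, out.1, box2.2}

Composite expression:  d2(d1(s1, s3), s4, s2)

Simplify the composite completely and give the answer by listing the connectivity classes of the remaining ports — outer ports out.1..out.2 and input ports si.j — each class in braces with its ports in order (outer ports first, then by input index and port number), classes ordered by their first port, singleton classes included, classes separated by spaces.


{out.1, out.2, s2.2, s4.2} {s1.1, s2.1, s3.1, s3.2, s4.1} {s1.2}

Two ports join when wires chain via d2-identified ports.
composing d1 on (s1, s3), with out.j its own outer ports: {out.1, out.2, s1.1, s3.1, s3.2} {s1.2}
composing d2 on (s1, s3, s4, s2), with out.j its own outer ports: {out.1, out.2, s2.2, s4.2} {s1.1, s2.1, s3.1, s3.2, s4.1} {s1.2}


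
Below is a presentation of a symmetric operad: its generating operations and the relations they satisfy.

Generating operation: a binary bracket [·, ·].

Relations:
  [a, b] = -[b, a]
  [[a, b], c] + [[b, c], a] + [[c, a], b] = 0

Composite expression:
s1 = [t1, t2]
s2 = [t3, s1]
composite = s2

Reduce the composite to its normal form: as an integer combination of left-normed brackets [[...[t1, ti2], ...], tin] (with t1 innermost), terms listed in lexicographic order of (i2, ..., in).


-[[t1, t2], t3]

In the tensor algebra, words opening t1 carry the t1-anchored form.
Composite bracket: [t3, [t1, t2]]
Expanding via [a, b] = ab - ba: 4 signed words (2^2 = 4).
Collect the words opening with t1:
  sign of t1t2t3 is -1, so it contributes -[[t1, t2], t3]


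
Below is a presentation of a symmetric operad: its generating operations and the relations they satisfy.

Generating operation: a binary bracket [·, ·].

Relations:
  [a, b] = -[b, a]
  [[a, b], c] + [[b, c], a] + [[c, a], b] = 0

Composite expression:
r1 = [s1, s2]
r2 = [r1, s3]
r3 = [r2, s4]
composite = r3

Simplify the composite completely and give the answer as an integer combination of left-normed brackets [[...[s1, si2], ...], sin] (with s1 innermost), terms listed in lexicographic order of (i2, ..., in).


[[[s1, s2], s3], s4]

Expand each bracket as ab - ba; the s1-initial words give the coefficients.
Composite bracket: [[[s1, s2], s3], s4]
Each bracket splits as ab - ba, giving 8 signed words (2^3 = 8).
The s1-initial words carry the normal form:
  s1s2s3s4 appears with sign +1, giving the term +[[[s1, s2], s3], s4]


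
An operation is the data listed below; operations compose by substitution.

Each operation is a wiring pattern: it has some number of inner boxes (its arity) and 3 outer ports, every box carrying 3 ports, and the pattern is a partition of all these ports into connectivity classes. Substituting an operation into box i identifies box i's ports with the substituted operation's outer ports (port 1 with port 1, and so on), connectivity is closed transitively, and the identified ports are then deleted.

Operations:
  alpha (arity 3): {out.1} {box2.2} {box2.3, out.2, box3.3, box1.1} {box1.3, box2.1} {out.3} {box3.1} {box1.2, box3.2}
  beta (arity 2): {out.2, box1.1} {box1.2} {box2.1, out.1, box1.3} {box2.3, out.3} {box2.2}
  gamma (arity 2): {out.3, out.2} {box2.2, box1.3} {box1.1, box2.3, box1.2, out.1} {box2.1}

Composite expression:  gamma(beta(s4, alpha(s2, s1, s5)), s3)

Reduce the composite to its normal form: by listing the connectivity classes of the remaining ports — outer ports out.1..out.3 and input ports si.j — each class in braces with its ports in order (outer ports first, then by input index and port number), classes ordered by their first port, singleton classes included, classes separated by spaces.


Reachability decides: close wires over gamma-identified ports.
the subtree at alpha composes to {out.1} {out.2, s1.3, s2.1, s5.3} {out.3} {s1.1, s2.3} {s1.2} {s2.2, s5.2} {s5.1} on (s2, s1, s5); out.j = own outer ports
the subtree at beta composes to {out.1, s4.3} {out.2, s4.1} {out.3} {s1.1, s2.3} {s1.2} {s1.3, s2.1, s5.3} {s2.2, s5.2} {s4.2} {s5.1} on (s4, s2, s1, s5); out.j = own outer ports
the subtree at gamma composes to {out.1, s3.3, s4.1, s4.3} {out.2, out.3} {s1.1, s2.3} {s1.2} {s1.3, s2.1, s5.3} {s2.2, s5.2} {s3.1} {s3.2} {s4.2} {s5.1} on (s4, s2, s1, s5, s3); out.j = own outer ports

{out.1, s3.3, s4.1, s4.3} {out.2, out.3} {s1.1, s2.3} {s1.2} {s1.3, s2.1, s5.3} {s2.2, s5.2} {s3.1} {s3.2} {s4.2} {s5.1}


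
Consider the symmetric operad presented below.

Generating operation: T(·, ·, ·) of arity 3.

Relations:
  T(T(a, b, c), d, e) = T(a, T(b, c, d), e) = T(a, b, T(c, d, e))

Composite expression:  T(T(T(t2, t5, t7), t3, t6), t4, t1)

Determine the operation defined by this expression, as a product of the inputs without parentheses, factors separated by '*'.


Under associativity of T, the answer is the t's in reading order.
T(t2, t5, t7) linearizes to t2 * t5 * t7
T(T(t2, t5, t7), t3, t6) linearizes to t2 * t5 * t7 * t3 * t6
T(T(T(t2, t5, t7), t3, t6), t4, t1) linearizes to t2 * t5 * t7 * t3 * t6 * t4 * t1

t2 * t5 * t7 * t3 * t6 * t4 * t1


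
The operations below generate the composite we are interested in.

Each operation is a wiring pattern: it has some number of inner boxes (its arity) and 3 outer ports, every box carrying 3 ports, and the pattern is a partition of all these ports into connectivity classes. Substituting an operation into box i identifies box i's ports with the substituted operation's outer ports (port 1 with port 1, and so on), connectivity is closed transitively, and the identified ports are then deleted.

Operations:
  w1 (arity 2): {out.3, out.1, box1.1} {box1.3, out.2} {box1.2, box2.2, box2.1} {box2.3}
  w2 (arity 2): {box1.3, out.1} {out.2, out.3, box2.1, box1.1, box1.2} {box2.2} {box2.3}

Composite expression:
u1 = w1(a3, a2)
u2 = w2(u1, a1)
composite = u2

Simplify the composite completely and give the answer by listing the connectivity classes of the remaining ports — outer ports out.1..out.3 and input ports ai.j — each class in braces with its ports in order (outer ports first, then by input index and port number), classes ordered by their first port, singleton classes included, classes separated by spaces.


{out.1, out.2, out.3, a1.1, a3.1, a3.3} {a1.2} {a1.3} {a2.1, a2.2, a3.2} {a2.3}

Connectivity passes through glued w2-boundaries; trace each wire chain.
w1 over (a3, a2) gives {out.1, out.3, a3.1} {out.2, a3.3} {a2.1, a2.2, a3.2} {a2.3}, out.j being that stage's outer ports
w2 over (a3, a2, a1) gives {out.1, out.2, out.3, a1.1, a3.1, a3.3} {a1.2} {a1.3} {a2.1, a2.2, a3.2} {a2.3}, out.j being that stage's outer ports


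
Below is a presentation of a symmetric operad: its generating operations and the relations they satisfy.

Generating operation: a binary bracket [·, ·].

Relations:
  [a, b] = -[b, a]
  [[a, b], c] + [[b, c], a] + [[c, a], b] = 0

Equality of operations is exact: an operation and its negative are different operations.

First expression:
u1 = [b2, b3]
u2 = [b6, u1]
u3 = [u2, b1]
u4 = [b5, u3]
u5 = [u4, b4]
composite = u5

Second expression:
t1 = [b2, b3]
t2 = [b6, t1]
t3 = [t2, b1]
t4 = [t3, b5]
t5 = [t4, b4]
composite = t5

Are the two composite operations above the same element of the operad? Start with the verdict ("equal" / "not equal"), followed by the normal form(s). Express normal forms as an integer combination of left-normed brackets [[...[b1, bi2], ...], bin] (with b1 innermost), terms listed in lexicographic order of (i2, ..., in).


In normal form, the first expression is -[[[[[b1, b2], b3], b6], b5], b4] + [[[[[b1, b3], b2], b6], b5], b4] + [[[[[b1, b6], b2], b3], b5], b4] - [[[[[b1, b6], b3], b2], b5], b4]
In normal form, the second expression is [[[[[b1, b2], b3], b6], b5], b4] - [[[[[b1, b3], b2], b6], b5], b4] - [[[[[b1, b6], b2], b3], b5], b4] + [[[[[b1, b6], b3], b2], b5], b4]
Distinct normal forms: not equal.

not equal; the first gives -[[[[[b1, b2], b3], b6], b5], b4] + [[[[[b1, b3], b2], b6], b5], b4] + [[[[[b1, b6], b2], b3], b5], b4] - [[[[[b1, b6], b3], b2], b5], b4] and the second [[[[[b1, b2], b3], b6], b5], b4] - [[[[[b1, b3], b2], b6], b5], b4] - [[[[[b1, b6], b2], b3], b5], b4] + [[[[[b1, b6], b3], b2], b5], b4]


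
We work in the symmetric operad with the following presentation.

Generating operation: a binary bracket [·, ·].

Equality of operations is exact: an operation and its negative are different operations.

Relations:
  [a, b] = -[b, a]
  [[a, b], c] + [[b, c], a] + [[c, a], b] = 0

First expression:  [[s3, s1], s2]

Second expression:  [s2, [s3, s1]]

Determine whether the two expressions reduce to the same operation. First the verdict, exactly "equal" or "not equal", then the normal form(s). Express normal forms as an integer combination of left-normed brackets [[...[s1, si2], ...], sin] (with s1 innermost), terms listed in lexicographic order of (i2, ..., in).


not equal; the first gives -[[s1, s3], s2] and the second [[s1, s3], s2]

Normal form of the first expression: -[[s1, s3], s2]
Normal form of the second expression: [[s1, s3], s2]
The forms do not match — not equal.


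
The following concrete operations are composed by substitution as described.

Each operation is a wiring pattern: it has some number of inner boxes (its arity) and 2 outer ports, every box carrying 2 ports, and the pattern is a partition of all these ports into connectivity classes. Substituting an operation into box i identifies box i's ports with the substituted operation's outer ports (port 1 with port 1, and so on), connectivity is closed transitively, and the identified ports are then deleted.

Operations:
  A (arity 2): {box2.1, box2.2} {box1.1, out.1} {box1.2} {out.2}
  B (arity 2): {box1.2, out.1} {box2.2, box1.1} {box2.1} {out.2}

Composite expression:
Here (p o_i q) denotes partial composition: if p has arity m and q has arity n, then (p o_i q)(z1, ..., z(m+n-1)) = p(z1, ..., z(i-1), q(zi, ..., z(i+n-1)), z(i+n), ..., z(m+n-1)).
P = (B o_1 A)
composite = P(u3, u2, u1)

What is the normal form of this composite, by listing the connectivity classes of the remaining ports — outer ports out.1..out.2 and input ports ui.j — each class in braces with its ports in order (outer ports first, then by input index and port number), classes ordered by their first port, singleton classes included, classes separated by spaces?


Treat the ports identified at B as solder joints: merge, then drop.
after A, the pattern on (u3, u2) reads {out.1, u3.1} {out.2} {u2.1, u2.2} {u3.2} (out.j = its outer ports)
after B, the pattern on (u3, u2, u1) reads {out.1} {out.2} {u1.1} {u1.2, u3.1} {u2.1, u2.2} {u3.2} (out.j = its outer ports)

{out.1} {out.2} {u1.1} {u1.2, u3.1} {u2.1, u2.2} {u3.2}


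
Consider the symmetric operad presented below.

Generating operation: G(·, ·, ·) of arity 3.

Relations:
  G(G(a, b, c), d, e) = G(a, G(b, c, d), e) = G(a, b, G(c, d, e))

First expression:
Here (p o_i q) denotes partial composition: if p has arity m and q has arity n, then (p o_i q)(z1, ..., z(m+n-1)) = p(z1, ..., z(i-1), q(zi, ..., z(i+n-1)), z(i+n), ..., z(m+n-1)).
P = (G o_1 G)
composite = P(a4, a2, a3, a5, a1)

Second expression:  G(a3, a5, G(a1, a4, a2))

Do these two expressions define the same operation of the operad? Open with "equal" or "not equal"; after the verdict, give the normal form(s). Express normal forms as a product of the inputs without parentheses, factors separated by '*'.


not equal; first: a4 * a2 * a3 * a5 * a1; second: a3 * a5 * a1 * a4 * a2

The first expression, normalized: a4 * a2 * a3 * a5 * a1
The second expression, normalized: a3 * a5 * a1 * a4 * a2
They disagree, so not equal.


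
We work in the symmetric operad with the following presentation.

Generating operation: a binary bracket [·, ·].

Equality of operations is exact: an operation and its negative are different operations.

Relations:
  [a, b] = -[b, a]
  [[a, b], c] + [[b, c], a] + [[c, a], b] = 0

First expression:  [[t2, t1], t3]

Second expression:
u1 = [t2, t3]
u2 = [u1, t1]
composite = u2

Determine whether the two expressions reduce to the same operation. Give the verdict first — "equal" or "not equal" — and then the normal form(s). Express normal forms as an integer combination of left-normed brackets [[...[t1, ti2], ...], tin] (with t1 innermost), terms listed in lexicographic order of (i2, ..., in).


not equal; the first gives -[[t1, t2], t3] and the second -[[t1, t2], t3] + [[t1, t3], t2]

The first composite normalizes to -[[t1, t2], t3]
The second composite normalizes to -[[t1, t2], t3] + [[t1, t3], t2]
No match — not equal.


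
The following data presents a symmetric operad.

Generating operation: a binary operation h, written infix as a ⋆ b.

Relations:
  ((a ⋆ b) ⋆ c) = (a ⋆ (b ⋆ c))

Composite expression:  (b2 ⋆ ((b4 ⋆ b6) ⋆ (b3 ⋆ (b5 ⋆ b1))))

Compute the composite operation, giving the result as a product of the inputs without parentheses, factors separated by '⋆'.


b2 ⋆ b4 ⋆ b6 ⋆ b3 ⋆ b5 ⋆ b1

Every regrouping of h is equal, so read the b-inputs in written order.
(b4 ⋆ b6) flattens to b4 ⋆ b6
(b5 ⋆ b1) flattens to b5 ⋆ b1
(b3 ⋆ (b5 ⋆ b1)) flattens to b3 ⋆ b5 ⋆ b1
((b4 ⋆ b6) ⋆ (b3 ⋆ (b5 ⋆ b1))) flattens to b4 ⋆ b6 ⋆ b3 ⋆ b5 ⋆ b1
(b2 ⋆ ((b4 ⋆ b6) ⋆ (b3 ⋆ (b5 ⋆ b1)))) flattens to b2 ⋆ b4 ⋆ b6 ⋆ b3 ⋆ b5 ⋆ b1


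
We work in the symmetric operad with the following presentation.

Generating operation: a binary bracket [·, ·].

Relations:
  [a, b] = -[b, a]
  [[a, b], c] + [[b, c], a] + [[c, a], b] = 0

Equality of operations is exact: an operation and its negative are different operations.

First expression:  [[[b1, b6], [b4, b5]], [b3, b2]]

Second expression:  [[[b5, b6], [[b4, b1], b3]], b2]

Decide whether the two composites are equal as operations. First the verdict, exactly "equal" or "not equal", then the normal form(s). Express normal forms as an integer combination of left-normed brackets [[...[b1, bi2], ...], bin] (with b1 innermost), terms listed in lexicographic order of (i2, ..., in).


not equal — first -[[[[[b1, b6], b4], b5], b2], b3] + [[[[[b1, b6], b4], b5], b3], b2] + [[[[[b1, b6], b5], b4], b2], b3] - [[[[[b1, b6], b5], b4], b3], b2], second [[[[[b1, b4], b3], b5], b6], b2] - [[[[[b1, b4], b3], b6], b5], b2]

Reducing the first expression gives -[[[[[b1, b6], b4], b5], b2], b3] + [[[[[b1, b6], b4], b5], b3], b2] + [[[[[b1, b6], b5], b4], b2], b3] - [[[[[b1, b6], b5], b4], b3], b2]
Reducing the second expression gives [[[[[b1, b4], b3], b5], b6], b2] - [[[[[b1, b4], b3], b6], b5], b2]
The normal forms differ: not equal.
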